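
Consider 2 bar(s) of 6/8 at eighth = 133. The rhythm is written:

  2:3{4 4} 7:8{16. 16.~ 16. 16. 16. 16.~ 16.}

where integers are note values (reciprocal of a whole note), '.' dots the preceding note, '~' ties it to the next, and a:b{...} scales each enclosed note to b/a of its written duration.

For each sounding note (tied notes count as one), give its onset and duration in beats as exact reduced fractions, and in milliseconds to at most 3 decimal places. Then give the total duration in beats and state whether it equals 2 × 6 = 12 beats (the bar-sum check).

1) 0.0ms=0b +1353.383ms=3b
2) 1353.383ms=3b +1353.383ms=3b
3) 2706.767ms=6b +386.681ms=6/7b
4) 3093.448ms=48/7b +773.362ms=12/7b
5) 3866.81ms=60/7b +386.681ms=6/7b
6) 4253.491ms=66/7b +386.681ms=6/7b
7) 4640.172ms=72/7b +773.362ms=12/7b
Σ=12b of 12 (133bpm 6/8) — PASS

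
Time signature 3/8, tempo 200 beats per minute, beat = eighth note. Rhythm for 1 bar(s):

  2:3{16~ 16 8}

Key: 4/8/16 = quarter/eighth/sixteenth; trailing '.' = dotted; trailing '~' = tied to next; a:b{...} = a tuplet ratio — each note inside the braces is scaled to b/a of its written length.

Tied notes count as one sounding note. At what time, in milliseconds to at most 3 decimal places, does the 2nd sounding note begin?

note 2 onset = 3/2b = 450.0ms

1. 0.0ms @ 0 + 450.0ms (3/2)
2. 450.0ms @ 3/2 + 450.0ms (3/2)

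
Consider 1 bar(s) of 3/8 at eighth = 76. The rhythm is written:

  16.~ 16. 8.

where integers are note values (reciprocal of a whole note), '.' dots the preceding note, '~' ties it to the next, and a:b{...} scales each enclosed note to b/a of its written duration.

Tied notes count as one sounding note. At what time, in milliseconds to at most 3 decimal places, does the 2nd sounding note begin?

note 2 onset = 3/2b = 1184.211ms

1. 0.0ms @ 0 + 1184.211ms (3/2)
2. 1184.211ms @ 3/2 + 1184.211ms (3/2)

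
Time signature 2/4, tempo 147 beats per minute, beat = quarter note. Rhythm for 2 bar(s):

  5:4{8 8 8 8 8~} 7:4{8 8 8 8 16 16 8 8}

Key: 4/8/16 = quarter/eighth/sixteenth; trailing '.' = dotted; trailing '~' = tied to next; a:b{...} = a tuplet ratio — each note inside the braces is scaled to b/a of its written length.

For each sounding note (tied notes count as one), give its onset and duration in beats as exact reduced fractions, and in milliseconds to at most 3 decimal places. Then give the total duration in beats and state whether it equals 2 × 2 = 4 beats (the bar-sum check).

1) 0.0ms=0b +163.265ms=2/5b
2) 163.265ms=2/5b +163.265ms=2/5b
3) 326.531ms=4/5b +163.265ms=2/5b
4) 489.796ms=6/5b +163.265ms=2/5b
5) 653.061ms=8/5b +279.883ms=24/35b
6) 932.945ms=16/7b +116.618ms=2/7b
7) 1049.563ms=18/7b +116.618ms=2/7b
8) 1166.181ms=20/7b +116.618ms=2/7b
9) 1282.799ms=22/7b +58.309ms=1/7b
10) 1341.108ms=23/7b +58.309ms=1/7b
11) 1399.417ms=24/7b +116.618ms=2/7b
12) 1516.035ms=26/7b +116.618ms=2/7b
Σ=4b of 4 (147bpm 2/4) — PASS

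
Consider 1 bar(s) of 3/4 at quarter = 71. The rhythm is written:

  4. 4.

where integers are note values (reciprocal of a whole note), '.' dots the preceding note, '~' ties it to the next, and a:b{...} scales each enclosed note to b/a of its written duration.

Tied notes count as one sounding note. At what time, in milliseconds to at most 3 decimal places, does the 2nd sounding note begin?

1. 0.0ms @ 0 + 1267.606ms (3/2)
2. 1267.606ms @ 3/2 + 1267.606ms (3/2)

note 2 onset = 3/2b = 1267.606ms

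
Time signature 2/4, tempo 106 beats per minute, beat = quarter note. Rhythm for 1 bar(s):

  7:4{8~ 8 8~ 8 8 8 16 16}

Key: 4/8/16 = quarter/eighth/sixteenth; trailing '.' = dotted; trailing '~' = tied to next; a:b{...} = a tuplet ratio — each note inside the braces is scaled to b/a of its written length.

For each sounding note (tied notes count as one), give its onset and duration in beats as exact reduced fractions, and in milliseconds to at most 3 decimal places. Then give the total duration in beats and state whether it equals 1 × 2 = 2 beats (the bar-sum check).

1) 0.0ms=0b +323.45ms=4/7b
2) 323.45ms=4/7b +323.45ms=4/7b
3) 646.9ms=8/7b +161.725ms=2/7b
4) 808.625ms=10/7b +161.725ms=2/7b
5) 970.35ms=12/7b +80.863ms=1/7b
6) 1051.213ms=13/7b +80.863ms=1/7b
Σ=2b of 2 (106bpm 2/4) — PASS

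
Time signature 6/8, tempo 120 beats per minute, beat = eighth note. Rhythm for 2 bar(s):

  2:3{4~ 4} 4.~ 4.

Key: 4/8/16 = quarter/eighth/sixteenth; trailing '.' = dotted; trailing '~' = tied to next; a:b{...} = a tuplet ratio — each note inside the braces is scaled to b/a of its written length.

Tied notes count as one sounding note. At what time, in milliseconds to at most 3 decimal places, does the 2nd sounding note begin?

note 2 onset = 6b = 3000.0ms

1. 0.0ms @ 0 + 3000.0ms (6)
2. 3000.0ms @ 6 + 3000.0ms (6)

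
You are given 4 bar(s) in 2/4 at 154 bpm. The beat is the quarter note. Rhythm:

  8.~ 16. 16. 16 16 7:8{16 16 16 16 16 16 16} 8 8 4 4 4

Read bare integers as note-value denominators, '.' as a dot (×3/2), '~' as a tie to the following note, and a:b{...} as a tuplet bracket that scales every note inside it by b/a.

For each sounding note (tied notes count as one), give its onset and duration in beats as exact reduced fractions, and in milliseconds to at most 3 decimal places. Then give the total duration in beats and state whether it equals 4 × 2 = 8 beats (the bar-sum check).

1) 0.0ms=0b +438.312ms=9/8b
2) 438.312ms=9/8b +146.104ms=3/8b
3) 584.416ms=3/2b +97.403ms=1/4b
4) 681.818ms=7/4b +97.403ms=1/4b
5) 779.221ms=2b +111.317ms=2/7b
6) 890.538ms=16/7b +111.317ms=2/7b
7) 1001.855ms=18/7b +111.317ms=2/7b
8) 1113.173ms=20/7b +111.317ms=2/7b
9) 1224.49ms=22/7b +111.317ms=2/7b
10) 1335.807ms=24/7b +111.317ms=2/7b
11) 1447.124ms=26/7b +111.317ms=2/7b
12) 1558.442ms=4b +194.805ms=1/2b
13) 1753.247ms=9/2b +194.805ms=1/2b
14) 1948.052ms=5b +389.61ms=1b
15) 2337.662ms=6b +389.61ms=1b
16) 2727.273ms=7b +389.61ms=1b
Σ=8b of 8 (154bpm 2/4) — PASS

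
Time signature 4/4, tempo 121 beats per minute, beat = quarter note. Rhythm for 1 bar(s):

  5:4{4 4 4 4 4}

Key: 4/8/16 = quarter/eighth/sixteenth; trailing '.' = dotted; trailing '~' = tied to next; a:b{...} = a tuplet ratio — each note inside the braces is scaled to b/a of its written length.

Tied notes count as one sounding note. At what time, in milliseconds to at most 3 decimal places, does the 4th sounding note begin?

1. 0.0ms @ 0 + 396.694ms (4/5)
2. 396.694ms @ 4/5 + 396.694ms (4/5)
3. 793.388ms @ 8/5 + 396.694ms (4/5)
4. 1190.083ms @ 12/5 + 396.694ms (4/5)
5. 1586.777ms @ 16/5 + 396.694ms (4/5)

note 4 onset = 12/5b = 1190.083ms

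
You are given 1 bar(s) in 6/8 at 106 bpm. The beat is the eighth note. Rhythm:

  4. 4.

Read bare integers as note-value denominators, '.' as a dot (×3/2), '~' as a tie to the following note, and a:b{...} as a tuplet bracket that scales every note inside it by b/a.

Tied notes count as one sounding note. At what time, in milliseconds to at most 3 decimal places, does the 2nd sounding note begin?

1. 0.0ms @ 0 + 1698.113ms (3)
2. 1698.113ms @ 3 + 1698.113ms (3)

note 2 onset = 3b = 1698.113ms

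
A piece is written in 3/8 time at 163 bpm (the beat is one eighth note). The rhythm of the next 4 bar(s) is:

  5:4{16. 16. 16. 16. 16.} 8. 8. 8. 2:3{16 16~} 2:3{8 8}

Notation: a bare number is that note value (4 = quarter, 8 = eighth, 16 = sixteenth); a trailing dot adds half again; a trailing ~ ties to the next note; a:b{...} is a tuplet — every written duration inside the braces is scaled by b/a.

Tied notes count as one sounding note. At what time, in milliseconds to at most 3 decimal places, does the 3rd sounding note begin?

note 3 onset = 6/5b = 441.718ms

1. 0.0ms @ 0 + 220.859ms (3/5)
2. 220.859ms @ 3/5 + 220.859ms (3/5)
3. 441.718ms @ 6/5 + 220.859ms (3/5)
4. 662.577ms @ 9/5 + 220.859ms (3/5)
5. 883.436ms @ 12/5 + 220.859ms (3/5)
6. 1104.294ms @ 3 + 552.147ms (3/2)
7. 1656.442ms @ 9/2 + 552.147ms (3/2)
8. 2208.589ms @ 6 + 552.147ms (3/2)
9. 2760.736ms @ 15/2 + 276.074ms (3/4)
10. 3036.81ms @ 33/4 + 828.221ms (9/4)
11. 3865.031ms @ 21/2 + 552.147ms (3/2)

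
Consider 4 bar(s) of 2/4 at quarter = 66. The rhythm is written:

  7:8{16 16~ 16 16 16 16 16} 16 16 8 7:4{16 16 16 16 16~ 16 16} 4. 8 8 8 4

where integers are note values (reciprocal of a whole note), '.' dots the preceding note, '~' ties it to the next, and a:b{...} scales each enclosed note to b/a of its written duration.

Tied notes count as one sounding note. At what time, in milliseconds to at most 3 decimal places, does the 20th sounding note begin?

1. 0.0ms @ 0 + 259.74ms (2/7)
2. 259.74ms @ 2/7 + 519.481ms (4/7)
3. 779.221ms @ 6/7 + 259.74ms (2/7)
4. 1038.961ms @ 8/7 + 259.74ms (2/7)
5. 1298.701ms @ 10/7 + 259.74ms (2/7)
6. 1558.442ms @ 12/7 + 259.74ms (2/7)
7. 1818.182ms @ 2 + 227.273ms (1/4)
8. 2045.455ms @ 9/4 + 227.273ms (1/4)
9. 2272.727ms @ 5/2 + 454.545ms (1/2)
10. 2727.273ms @ 3 + 129.87ms (1/7)
11. 2857.143ms @ 22/7 + 129.87ms (1/7)
12. 2987.013ms @ 23/7 + 129.87ms (1/7)
13. 3116.883ms @ 24/7 + 129.87ms (1/7)
14. 3246.753ms @ 25/7 + 259.74ms (2/7)
15. 3506.494ms @ 27/7 + 129.87ms (1/7)
16. 3636.364ms @ 4 + 1363.636ms (3/2)
17. 5000.0ms @ 11/2 + 454.545ms (1/2)
18. 5454.545ms @ 6 + 454.545ms (1/2)
19. 5909.091ms @ 13/2 + 454.545ms (1/2)
20. 6363.636ms @ 7 + 909.091ms (1)

note 20 onset = 7b = 6363.636ms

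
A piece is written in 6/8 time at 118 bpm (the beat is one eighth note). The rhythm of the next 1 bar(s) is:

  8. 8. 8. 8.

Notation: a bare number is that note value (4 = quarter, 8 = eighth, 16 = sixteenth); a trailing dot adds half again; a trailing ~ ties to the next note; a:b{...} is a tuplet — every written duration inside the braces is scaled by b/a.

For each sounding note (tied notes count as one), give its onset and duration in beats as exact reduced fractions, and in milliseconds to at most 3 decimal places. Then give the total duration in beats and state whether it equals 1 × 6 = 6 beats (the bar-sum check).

1) 0.0ms=0b +762.712ms=3/2b
2) 762.712ms=3/2b +762.712ms=3/2b
3) 1525.424ms=3b +762.712ms=3/2b
4) 2288.136ms=9/2b +762.712ms=3/2b
Σ=6b of 6 (118bpm 6/8) — PASS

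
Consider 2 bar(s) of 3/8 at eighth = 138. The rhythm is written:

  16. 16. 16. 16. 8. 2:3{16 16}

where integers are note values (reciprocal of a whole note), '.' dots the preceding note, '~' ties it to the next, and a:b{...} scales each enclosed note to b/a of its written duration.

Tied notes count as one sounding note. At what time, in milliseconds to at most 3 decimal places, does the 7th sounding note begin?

1. 0.0ms @ 0 + 326.087ms (3/4)
2. 326.087ms @ 3/4 + 326.087ms (3/4)
3. 652.174ms @ 3/2 + 326.087ms (3/4)
4. 978.261ms @ 9/4 + 326.087ms (3/4)
5. 1304.348ms @ 3 + 652.174ms (3/2)
6. 1956.522ms @ 9/2 + 326.087ms (3/4)
7. 2282.609ms @ 21/4 + 326.087ms (3/4)

note 7 onset = 21/4b = 2282.609ms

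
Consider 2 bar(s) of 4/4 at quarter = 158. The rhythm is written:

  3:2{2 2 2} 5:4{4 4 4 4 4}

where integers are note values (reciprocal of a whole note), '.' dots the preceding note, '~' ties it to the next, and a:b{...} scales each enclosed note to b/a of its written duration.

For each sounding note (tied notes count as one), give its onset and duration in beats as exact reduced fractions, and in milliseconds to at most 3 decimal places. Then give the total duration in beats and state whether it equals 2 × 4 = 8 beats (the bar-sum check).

1) 0.0ms=0b +506.329ms=4/3b
2) 506.329ms=4/3b +506.329ms=4/3b
3) 1012.658ms=8/3b +506.329ms=4/3b
4) 1518.987ms=4b +303.797ms=4/5b
5) 1822.785ms=24/5b +303.797ms=4/5b
6) 2126.582ms=28/5b +303.797ms=4/5b
7) 2430.38ms=32/5b +303.797ms=4/5b
8) 2734.177ms=36/5b +303.797ms=4/5b
Σ=8b of 8 (158bpm 4/4) — PASS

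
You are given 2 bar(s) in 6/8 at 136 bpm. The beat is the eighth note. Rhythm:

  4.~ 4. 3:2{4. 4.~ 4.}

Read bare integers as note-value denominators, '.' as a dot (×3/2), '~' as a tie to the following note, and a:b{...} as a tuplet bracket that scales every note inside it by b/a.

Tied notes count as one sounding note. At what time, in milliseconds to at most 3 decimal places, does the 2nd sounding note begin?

1. 0.0ms @ 0 + 2647.059ms (6)
2. 2647.059ms @ 6 + 882.353ms (2)
3. 3529.412ms @ 8 + 1764.706ms (4)

note 2 onset = 6b = 2647.059ms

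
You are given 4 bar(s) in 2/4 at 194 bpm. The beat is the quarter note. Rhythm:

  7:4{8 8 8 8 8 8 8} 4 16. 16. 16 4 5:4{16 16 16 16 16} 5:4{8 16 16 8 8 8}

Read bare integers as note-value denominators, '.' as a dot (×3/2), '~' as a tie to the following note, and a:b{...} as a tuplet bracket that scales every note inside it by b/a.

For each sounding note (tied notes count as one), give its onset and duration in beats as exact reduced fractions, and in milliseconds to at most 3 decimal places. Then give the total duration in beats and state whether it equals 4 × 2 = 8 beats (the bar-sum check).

1) 0.0ms=0b +88.365ms=2/7b
2) 88.365ms=2/7b +88.365ms=2/7b
3) 176.73ms=4/7b +88.365ms=2/7b
4) 265.096ms=6/7b +88.365ms=2/7b
5) 353.461ms=8/7b +88.365ms=2/7b
6) 441.826ms=10/7b +88.365ms=2/7b
7) 530.191ms=12/7b +88.365ms=2/7b
8) 618.557ms=2b +309.278ms=1b
9) 927.835ms=3b +115.979ms=3/8b
10) 1043.814ms=27/8b +115.979ms=3/8b
11) 1159.794ms=15/4b +77.32ms=1/4b
12) 1237.113ms=4b +309.278ms=1b
13) 1546.392ms=5b +61.856ms=1/5b
14) 1608.247ms=26/5b +61.856ms=1/5b
15) 1670.103ms=27/5b +61.856ms=1/5b
16) 1731.959ms=28/5b +61.856ms=1/5b
17) 1793.814ms=29/5b +61.856ms=1/5b
18) 1855.67ms=6b +123.711ms=2/5b
19) 1979.381ms=32/5b +61.856ms=1/5b
20) 2041.237ms=33/5b +61.856ms=1/5b
21) 2103.093ms=34/5b +123.711ms=2/5b
22) 2226.804ms=36/5b +123.711ms=2/5b
23) 2350.515ms=38/5b +123.711ms=2/5b
Σ=8b of 8 (194bpm 2/4) — PASS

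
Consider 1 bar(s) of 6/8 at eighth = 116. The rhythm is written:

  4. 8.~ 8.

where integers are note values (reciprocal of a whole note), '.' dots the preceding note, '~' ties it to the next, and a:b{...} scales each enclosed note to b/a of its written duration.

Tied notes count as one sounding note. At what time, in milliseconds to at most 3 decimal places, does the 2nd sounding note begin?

note 2 onset = 3b = 1551.724ms

1. 0.0ms @ 0 + 1551.724ms (3)
2. 1551.724ms @ 3 + 1551.724ms (3)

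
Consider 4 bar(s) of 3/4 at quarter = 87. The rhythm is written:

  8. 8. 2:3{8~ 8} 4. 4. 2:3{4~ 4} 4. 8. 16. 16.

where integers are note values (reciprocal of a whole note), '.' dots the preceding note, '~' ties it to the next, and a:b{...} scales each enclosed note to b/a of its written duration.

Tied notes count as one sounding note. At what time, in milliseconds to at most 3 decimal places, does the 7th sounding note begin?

note 7 onset = 9b = 6206.897ms

1. 0.0ms @ 0 + 517.241ms (3/4)
2. 517.241ms @ 3/4 + 517.241ms (3/4)
3. 1034.483ms @ 3/2 + 1034.483ms (3/2)
4. 2068.966ms @ 3 + 1034.483ms (3/2)
5. 3103.448ms @ 9/2 + 1034.483ms (3/2)
6. 4137.931ms @ 6 + 2068.966ms (3)
7. 6206.897ms @ 9 + 1034.483ms (3/2)
8. 7241.379ms @ 21/2 + 517.241ms (3/4)
9. 7758.621ms @ 45/4 + 258.621ms (3/8)
10. 8017.241ms @ 93/8 + 258.621ms (3/8)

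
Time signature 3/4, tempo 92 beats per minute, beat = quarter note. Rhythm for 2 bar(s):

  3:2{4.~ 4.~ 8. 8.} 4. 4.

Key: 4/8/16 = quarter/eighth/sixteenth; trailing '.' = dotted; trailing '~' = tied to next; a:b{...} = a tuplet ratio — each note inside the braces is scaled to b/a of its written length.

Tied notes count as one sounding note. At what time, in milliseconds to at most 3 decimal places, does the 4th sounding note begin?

1. 0.0ms @ 0 + 1630.435ms (5/2)
2. 1630.435ms @ 5/2 + 326.087ms (1/2)
3. 1956.522ms @ 3 + 978.261ms (3/2)
4. 2934.783ms @ 9/2 + 978.261ms (3/2)

note 4 onset = 9/2b = 2934.783ms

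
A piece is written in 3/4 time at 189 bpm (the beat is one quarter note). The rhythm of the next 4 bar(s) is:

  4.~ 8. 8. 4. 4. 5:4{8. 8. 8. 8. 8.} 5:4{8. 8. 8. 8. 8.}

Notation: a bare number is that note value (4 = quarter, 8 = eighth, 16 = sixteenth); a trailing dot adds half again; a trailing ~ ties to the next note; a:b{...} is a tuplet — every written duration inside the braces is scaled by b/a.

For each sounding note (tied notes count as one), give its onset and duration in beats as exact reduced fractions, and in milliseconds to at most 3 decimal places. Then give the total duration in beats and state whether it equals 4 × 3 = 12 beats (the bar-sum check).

1) 0.0ms=0b +714.286ms=9/4b
2) 714.286ms=9/4b +238.095ms=3/4b
3) 952.381ms=3b +476.19ms=3/2b
4) 1428.571ms=9/2b +476.19ms=3/2b
5) 1904.762ms=6b +190.476ms=3/5b
6) 2095.238ms=33/5b +190.476ms=3/5b
7) 2285.714ms=36/5b +190.476ms=3/5b
8) 2476.19ms=39/5b +190.476ms=3/5b
9) 2666.667ms=42/5b +190.476ms=3/5b
10) 2857.143ms=9b +190.476ms=3/5b
11) 3047.619ms=48/5b +190.476ms=3/5b
12) 3238.095ms=51/5b +190.476ms=3/5b
13) 3428.571ms=54/5b +190.476ms=3/5b
14) 3619.048ms=57/5b +190.476ms=3/5b
Σ=12b of 12 (189bpm 3/4) — PASS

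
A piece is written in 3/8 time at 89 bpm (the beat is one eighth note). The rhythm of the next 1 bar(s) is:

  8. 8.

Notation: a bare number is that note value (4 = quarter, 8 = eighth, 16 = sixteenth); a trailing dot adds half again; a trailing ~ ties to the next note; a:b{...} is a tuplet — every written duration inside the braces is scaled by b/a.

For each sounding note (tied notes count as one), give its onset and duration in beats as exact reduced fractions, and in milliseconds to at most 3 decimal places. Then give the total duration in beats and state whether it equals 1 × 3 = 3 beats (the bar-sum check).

1) 0.0ms=0b +1011.236ms=3/2b
2) 1011.236ms=3/2b +1011.236ms=3/2b
Σ=3b of 3 (89bpm 3/8) — PASS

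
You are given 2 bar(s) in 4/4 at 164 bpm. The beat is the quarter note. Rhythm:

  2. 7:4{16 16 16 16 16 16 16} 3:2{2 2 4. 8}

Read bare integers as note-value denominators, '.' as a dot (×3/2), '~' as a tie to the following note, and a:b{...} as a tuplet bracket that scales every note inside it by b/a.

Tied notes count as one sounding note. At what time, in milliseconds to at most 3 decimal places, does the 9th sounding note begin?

1. 0.0ms @ 0 + 1097.561ms (3)
2. 1097.561ms @ 3 + 52.265ms (1/7)
3. 1149.826ms @ 22/7 + 52.265ms (1/7)
4. 1202.091ms @ 23/7 + 52.265ms (1/7)
5. 1254.355ms @ 24/7 + 52.265ms (1/7)
6. 1306.62ms @ 25/7 + 52.265ms (1/7)
7. 1358.885ms @ 26/7 + 52.265ms (1/7)
8. 1411.15ms @ 27/7 + 52.265ms (1/7)
9. 1463.415ms @ 4 + 487.805ms (4/3)
10. 1951.22ms @ 16/3 + 487.805ms (4/3)
11. 2439.024ms @ 20/3 + 365.854ms (1)
12. 2804.878ms @ 23/3 + 121.951ms (1/3)

note 9 onset = 4b = 1463.415ms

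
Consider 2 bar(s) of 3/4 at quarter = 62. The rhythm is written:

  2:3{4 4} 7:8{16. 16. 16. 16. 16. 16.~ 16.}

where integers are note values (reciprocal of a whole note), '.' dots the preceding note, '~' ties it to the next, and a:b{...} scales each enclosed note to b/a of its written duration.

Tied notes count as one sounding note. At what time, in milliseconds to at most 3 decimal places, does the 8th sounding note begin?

1. 0.0ms @ 0 + 1451.613ms (3/2)
2. 1451.613ms @ 3/2 + 1451.613ms (3/2)
3. 2903.226ms @ 3 + 414.747ms (3/7)
4. 3317.972ms @ 24/7 + 414.747ms (3/7)
5. 3732.719ms @ 27/7 + 414.747ms (3/7)
6. 4147.465ms @ 30/7 + 414.747ms (3/7)
7. 4562.212ms @ 33/7 + 414.747ms (3/7)
8. 4976.959ms @ 36/7 + 829.493ms (6/7)

note 8 onset = 36/7b = 4976.959ms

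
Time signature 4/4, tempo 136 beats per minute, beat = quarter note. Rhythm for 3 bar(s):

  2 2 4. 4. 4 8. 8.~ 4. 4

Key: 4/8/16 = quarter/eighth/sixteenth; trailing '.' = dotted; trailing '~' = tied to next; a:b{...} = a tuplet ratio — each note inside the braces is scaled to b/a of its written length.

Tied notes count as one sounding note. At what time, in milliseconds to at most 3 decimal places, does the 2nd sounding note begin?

1. 0.0ms @ 0 + 882.353ms (2)
2. 882.353ms @ 2 + 882.353ms (2)
3. 1764.706ms @ 4 + 661.765ms (3/2)
4. 2426.471ms @ 11/2 + 661.765ms (3/2)
5. 3088.235ms @ 7 + 441.176ms (1)
6. 3529.412ms @ 8 + 330.882ms (3/4)
7. 3860.294ms @ 35/4 + 992.647ms (9/4)
8. 4852.941ms @ 11 + 441.176ms (1)

note 2 onset = 2b = 882.353ms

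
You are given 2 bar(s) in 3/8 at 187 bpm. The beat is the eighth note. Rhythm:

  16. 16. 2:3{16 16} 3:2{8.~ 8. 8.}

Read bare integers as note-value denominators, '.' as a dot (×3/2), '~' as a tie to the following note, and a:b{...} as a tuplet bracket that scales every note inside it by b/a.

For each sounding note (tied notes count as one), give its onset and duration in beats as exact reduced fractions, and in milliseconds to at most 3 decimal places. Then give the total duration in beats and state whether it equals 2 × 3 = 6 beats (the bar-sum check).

1) 0.0ms=0b +240.642ms=3/4b
2) 240.642ms=3/4b +240.642ms=3/4b
3) 481.283ms=3/2b +240.642ms=3/4b
4) 721.925ms=9/4b +240.642ms=3/4b
5) 962.567ms=3b +641.711ms=2b
6) 1604.278ms=5b +320.856ms=1b
Σ=6b of 6 (187bpm 3/8) — PASS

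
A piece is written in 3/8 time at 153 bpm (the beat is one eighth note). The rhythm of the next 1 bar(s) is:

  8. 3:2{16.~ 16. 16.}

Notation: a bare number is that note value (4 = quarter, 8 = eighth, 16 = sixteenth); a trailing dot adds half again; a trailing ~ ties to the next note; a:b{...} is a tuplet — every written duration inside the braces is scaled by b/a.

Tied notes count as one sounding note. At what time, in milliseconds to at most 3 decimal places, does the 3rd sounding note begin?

note 3 onset = 5/2b = 980.392ms

1. 0.0ms @ 0 + 588.235ms (3/2)
2. 588.235ms @ 3/2 + 392.157ms (1)
3. 980.392ms @ 5/2 + 196.078ms (1/2)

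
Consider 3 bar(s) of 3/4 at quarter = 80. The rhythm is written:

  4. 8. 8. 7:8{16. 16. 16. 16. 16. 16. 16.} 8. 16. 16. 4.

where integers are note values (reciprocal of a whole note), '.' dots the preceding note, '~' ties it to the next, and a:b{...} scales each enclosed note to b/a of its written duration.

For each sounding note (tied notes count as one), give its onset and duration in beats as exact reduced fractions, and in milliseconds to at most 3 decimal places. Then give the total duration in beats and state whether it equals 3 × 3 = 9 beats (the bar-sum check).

1) 0.0ms=0b +1125.0ms=3/2b
2) 1125.0ms=3/2b +562.5ms=3/4b
3) 1687.5ms=9/4b +562.5ms=3/4b
4) 2250.0ms=3b +321.429ms=3/7b
5) 2571.429ms=24/7b +321.429ms=3/7b
6) 2892.857ms=27/7b +321.429ms=3/7b
7) 3214.286ms=30/7b +321.429ms=3/7b
8) 3535.714ms=33/7b +321.429ms=3/7b
9) 3857.143ms=36/7b +321.429ms=3/7b
10) 4178.571ms=39/7b +321.429ms=3/7b
11) 4500.0ms=6b +562.5ms=3/4b
12) 5062.5ms=27/4b +281.25ms=3/8b
13) 5343.75ms=57/8b +281.25ms=3/8b
14) 5625.0ms=15/2b +1125.0ms=3/2b
Σ=9b of 9 (80bpm 3/4) — PASS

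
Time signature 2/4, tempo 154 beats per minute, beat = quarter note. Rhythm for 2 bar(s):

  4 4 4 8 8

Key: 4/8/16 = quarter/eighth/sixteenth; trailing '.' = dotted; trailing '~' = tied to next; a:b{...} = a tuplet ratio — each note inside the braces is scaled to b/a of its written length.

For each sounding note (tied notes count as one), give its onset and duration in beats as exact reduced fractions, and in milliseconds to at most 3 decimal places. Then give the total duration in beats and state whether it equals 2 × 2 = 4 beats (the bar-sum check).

1) 0.0ms=0b +389.61ms=1b
2) 389.61ms=1b +389.61ms=1b
3) 779.221ms=2b +389.61ms=1b
4) 1168.831ms=3b +194.805ms=1/2b
5) 1363.636ms=7/2b +194.805ms=1/2b
Σ=4b of 4 (154bpm 2/4) — PASS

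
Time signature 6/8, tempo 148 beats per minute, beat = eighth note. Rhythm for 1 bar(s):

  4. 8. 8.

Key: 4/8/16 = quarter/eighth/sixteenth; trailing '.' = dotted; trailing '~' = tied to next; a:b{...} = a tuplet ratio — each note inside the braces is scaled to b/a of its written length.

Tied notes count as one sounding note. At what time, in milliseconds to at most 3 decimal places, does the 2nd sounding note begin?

1. 0.0ms @ 0 + 1216.216ms (3)
2. 1216.216ms @ 3 + 608.108ms (3/2)
3. 1824.324ms @ 9/2 + 608.108ms (3/2)

note 2 onset = 3b = 1216.216ms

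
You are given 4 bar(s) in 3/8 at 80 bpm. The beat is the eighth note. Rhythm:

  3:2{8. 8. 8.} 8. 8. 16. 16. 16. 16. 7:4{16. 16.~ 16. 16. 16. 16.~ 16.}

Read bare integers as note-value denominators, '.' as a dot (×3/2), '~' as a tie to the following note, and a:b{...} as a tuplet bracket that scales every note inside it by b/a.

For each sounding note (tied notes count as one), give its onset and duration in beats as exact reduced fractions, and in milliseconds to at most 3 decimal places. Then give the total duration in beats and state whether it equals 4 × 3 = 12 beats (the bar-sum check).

1) 0.0ms=0b +750.0ms=1b
2) 750.0ms=1b +750.0ms=1b
3) 1500.0ms=2b +750.0ms=1b
4) 2250.0ms=3b +1125.0ms=3/2b
5) 3375.0ms=9/2b +1125.0ms=3/2b
6) 4500.0ms=6b +562.5ms=3/4b
7) 5062.5ms=27/4b +562.5ms=3/4b
8) 5625.0ms=15/2b +562.5ms=3/4b
9) 6187.5ms=33/4b +562.5ms=3/4b
10) 6750.0ms=9b +321.429ms=3/7b
11) 7071.429ms=66/7b +642.857ms=6/7b
12) 7714.286ms=72/7b +321.429ms=3/7b
13) 8035.714ms=75/7b +321.429ms=3/7b
14) 8357.143ms=78/7b +642.857ms=6/7b
Σ=12b of 12 (80bpm 3/8) — PASS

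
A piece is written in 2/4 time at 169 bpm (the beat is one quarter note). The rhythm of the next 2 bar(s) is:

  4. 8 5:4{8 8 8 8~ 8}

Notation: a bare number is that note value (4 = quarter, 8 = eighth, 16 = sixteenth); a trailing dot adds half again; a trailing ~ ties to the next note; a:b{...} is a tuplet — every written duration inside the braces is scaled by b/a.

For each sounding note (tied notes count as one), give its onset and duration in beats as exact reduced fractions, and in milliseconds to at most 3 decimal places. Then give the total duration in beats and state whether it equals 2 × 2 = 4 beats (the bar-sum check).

1) 0.0ms=0b +532.544ms=3/2b
2) 532.544ms=3/2b +177.515ms=1/2b
3) 710.059ms=2b +142.012ms=2/5b
4) 852.071ms=12/5b +142.012ms=2/5b
5) 994.083ms=14/5b +142.012ms=2/5b
6) 1136.095ms=16/5b +284.024ms=4/5b
Σ=4b of 4 (169bpm 2/4) — PASS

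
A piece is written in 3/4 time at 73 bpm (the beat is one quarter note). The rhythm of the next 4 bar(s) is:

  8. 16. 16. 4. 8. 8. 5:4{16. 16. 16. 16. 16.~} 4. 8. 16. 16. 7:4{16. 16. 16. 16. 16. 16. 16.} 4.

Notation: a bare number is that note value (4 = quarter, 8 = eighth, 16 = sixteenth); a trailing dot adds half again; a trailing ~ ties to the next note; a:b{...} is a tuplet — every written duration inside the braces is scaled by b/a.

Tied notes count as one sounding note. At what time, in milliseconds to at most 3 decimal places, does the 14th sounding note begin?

1. 0.0ms @ 0 + 616.438ms (3/4)
2. 616.438ms @ 3/4 + 308.219ms (3/8)
3. 924.658ms @ 9/8 + 308.219ms (3/8)
4. 1232.877ms @ 3/2 + 1232.877ms (3/2)
5. 2465.753ms @ 3 + 616.438ms (3/4)
6. 3082.192ms @ 15/4 + 616.438ms (3/4)
7. 3698.63ms @ 9/2 + 246.575ms (3/10)
8. 3945.205ms @ 24/5 + 246.575ms (3/10)
9. 4191.781ms @ 51/10 + 246.575ms (3/10)
10. 4438.356ms @ 27/5 + 246.575ms (3/10)
11. 4684.932ms @ 57/10 + 1479.452ms (9/5)
12. 6164.384ms @ 15/2 + 616.438ms (3/4)
13. 6780.822ms @ 33/4 + 308.219ms (3/8)
14. 7089.041ms @ 69/8 + 308.219ms (3/8)
15. 7397.26ms @ 9 + 176.125ms (3/14)
16. 7573.386ms @ 129/14 + 176.125ms (3/14)
17. 7749.511ms @ 66/7 + 176.125ms (3/14)
18. 7925.636ms @ 135/14 + 176.125ms (3/14)
19. 8101.761ms @ 69/7 + 176.125ms (3/14)
20. 8277.886ms @ 141/14 + 176.125ms (3/14)
21. 8454.012ms @ 72/7 + 176.125ms (3/14)
22. 8630.137ms @ 21/2 + 1232.877ms (3/2)

note 14 onset = 69/8b = 7089.041ms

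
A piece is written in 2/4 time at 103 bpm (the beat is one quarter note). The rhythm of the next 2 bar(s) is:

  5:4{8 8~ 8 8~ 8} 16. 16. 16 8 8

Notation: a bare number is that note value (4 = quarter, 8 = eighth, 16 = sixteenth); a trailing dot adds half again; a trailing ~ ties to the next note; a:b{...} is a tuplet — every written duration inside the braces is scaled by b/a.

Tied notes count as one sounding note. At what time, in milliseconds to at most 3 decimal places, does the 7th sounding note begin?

note 7 onset = 3b = 1747.573ms

1. 0.0ms @ 0 + 233.01ms (2/5)
2. 233.01ms @ 2/5 + 466.019ms (4/5)
3. 699.029ms @ 6/5 + 466.019ms (4/5)
4. 1165.049ms @ 2 + 218.447ms (3/8)
5. 1383.495ms @ 19/8 + 218.447ms (3/8)
6. 1601.942ms @ 11/4 + 145.631ms (1/4)
7. 1747.573ms @ 3 + 291.262ms (1/2)
8. 2038.835ms @ 7/2 + 291.262ms (1/2)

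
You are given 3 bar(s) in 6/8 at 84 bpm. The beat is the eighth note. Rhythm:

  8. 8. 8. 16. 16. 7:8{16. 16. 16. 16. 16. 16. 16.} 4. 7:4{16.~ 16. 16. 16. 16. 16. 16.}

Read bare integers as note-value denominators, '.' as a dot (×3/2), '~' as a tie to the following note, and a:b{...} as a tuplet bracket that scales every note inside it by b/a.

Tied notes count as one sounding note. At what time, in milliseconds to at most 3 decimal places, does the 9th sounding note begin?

1. 0.0ms @ 0 + 1071.429ms (3/2)
2. 1071.429ms @ 3/2 + 1071.429ms (3/2)
3. 2142.857ms @ 3 + 1071.429ms (3/2)
4. 3214.286ms @ 9/2 + 535.714ms (3/4)
5. 3750.0ms @ 21/4 + 535.714ms (3/4)
6. 4285.714ms @ 6 + 612.245ms (6/7)
7. 4897.959ms @ 48/7 + 612.245ms (6/7)
8. 5510.204ms @ 54/7 + 612.245ms (6/7)
9. 6122.449ms @ 60/7 + 612.245ms (6/7)
10. 6734.694ms @ 66/7 + 612.245ms (6/7)
11. 7346.939ms @ 72/7 + 612.245ms (6/7)
12. 7959.184ms @ 78/7 + 612.245ms (6/7)
13. 8571.429ms @ 12 + 2142.857ms (3)
14. 10714.286ms @ 15 + 612.245ms (6/7)
15. 11326.531ms @ 111/7 + 306.122ms (3/7)
16. 11632.653ms @ 114/7 + 306.122ms (3/7)
17. 11938.776ms @ 117/7 + 306.122ms (3/7)
18. 12244.898ms @ 120/7 + 306.122ms (3/7)
19. 12551.02ms @ 123/7 + 306.122ms (3/7)

note 9 onset = 60/7b = 6122.449ms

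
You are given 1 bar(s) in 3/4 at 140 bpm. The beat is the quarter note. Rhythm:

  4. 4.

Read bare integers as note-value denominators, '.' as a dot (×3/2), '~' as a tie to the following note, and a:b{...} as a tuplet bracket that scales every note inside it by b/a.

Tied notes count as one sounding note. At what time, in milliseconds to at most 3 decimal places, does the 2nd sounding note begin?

note 2 onset = 3/2b = 642.857ms

1. 0.0ms @ 0 + 642.857ms (3/2)
2. 642.857ms @ 3/2 + 642.857ms (3/2)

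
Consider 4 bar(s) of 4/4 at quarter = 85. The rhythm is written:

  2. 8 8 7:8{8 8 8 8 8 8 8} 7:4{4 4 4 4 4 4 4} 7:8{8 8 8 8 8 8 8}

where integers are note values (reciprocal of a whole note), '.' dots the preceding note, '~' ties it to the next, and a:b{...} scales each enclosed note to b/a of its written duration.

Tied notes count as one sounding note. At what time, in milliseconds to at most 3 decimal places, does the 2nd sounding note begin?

1. 0.0ms @ 0 + 2117.647ms (3)
2. 2117.647ms @ 3 + 352.941ms (1/2)
3. 2470.588ms @ 7/2 + 352.941ms (1/2)
4. 2823.529ms @ 4 + 403.361ms (4/7)
5. 3226.891ms @ 32/7 + 403.361ms (4/7)
6. 3630.252ms @ 36/7 + 403.361ms (4/7)
7. 4033.613ms @ 40/7 + 403.361ms (4/7)
8. 4436.975ms @ 44/7 + 403.361ms (4/7)
9. 4840.336ms @ 48/7 + 403.361ms (4/7)
10. 5243.697ms @ 52/7 + 403.361ms (4/7)
11. 5647.059ms @ 8 + 403.361ms (4/7)
12. 6050.42ms @ 60/7 + 403.361ms (4/7)
13. 6453.782ms @ 64/7 + 403.361ms (4/7)
14. 6857.143ms @ 68/7 + 403.361ms (4/7)
15. 7260.504ms @ 72/7 + 403.361ms (4/7)
16. 7663.866ms @ 76/7 + 403.361ms (4/7)
17. 8067.227ms @ 80/7 + 403.361ms (4/7)
18. 8470.588ms @ 12 + 403.361ms (4/7)
19. 8873.95ms @ 88/7 + 403.361ms (4/7)
20. 9277.311ms @ 92/7 + 403.361ms (4/7)
21. 9680.672ms @ 96/7 + 403.361ms (4/7)
22. 10084.034ms @ 100/7 + 403.361ms (4/7)
23. 10487.395ms @ 104/7 + 403.361ms (4/7)
24. 10890.756ms @ 108/7 + 403.361ms (4/7)

note 2 onset = 3b = 2117.647ms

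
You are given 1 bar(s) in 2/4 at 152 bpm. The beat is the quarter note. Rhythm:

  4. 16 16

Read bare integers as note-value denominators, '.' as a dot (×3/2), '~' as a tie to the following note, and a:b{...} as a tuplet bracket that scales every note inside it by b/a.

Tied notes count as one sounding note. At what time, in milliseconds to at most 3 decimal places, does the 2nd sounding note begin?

1. 0.0ms @ 0 + 592.105ms (3/2)
2. 592.105ms @ 3/2 + 98.684ms (1/4)
3. 690.789ms @ 7/4 + 98.684ms (1/4)

note 2 onset = 3/2b = 592.105ms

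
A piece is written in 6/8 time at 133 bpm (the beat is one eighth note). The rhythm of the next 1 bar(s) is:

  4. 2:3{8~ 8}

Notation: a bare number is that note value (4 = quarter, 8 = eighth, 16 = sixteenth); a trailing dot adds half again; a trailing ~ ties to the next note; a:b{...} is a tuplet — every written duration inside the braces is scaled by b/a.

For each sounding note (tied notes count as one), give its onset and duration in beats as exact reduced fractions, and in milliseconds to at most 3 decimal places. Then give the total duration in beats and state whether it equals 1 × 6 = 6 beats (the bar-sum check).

1) 0.0ms=0b +1353.383ms=3b
2) 1353.383ms=3b +1353.383ms=3b
Σ=6b of 6 (133bpm 6/8) — PASS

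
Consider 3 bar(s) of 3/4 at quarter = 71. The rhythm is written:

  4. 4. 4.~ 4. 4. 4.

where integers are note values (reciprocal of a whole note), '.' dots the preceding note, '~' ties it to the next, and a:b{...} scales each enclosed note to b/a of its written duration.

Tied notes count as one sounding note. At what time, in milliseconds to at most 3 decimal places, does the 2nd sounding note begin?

1. 0.0ms @ 0 + 1267.606ms (3/2)
2. 1267.606ms @ 3/2 + 1267.606ms (3/2)
3. 2535.211ms @ 3 + 2535.211ms (3)
4. 5070.423ms @ 6 + 1267.606ms (3/2)
5. 6338.028ms @ 15/2 + 1267.606ms (3/2)

note 2 onset = 3/2b = 1267.606ms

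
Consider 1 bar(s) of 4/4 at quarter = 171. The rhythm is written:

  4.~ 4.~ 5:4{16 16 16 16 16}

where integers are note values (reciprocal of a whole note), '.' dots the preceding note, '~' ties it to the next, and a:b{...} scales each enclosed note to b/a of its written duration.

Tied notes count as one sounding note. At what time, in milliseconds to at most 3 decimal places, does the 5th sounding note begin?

note 5 onset = 19/5b = 1333.333ms

1. 0.0ms @ 0 + 1122.807ms (16/5)
2. 1122.807ms @ 16/5 + 70.175ms (1/5)
3. 1192.982ms @ 17/5 + 70.175ms (1/5)
4. 1263.158ms @ 18/5 + 70.175ms (1/5)
5. 1333.333ms @ 19/5 + 70.175ms (1/5)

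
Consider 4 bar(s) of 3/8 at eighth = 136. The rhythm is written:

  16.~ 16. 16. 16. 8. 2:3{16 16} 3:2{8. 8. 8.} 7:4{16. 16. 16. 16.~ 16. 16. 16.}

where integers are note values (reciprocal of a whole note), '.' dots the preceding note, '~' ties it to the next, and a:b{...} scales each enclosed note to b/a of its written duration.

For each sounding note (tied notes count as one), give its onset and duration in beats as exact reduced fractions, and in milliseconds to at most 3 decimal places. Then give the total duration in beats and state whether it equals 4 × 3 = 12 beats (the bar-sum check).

1) 0.0ms=0b +661.765ms=3/2b
2) 661.765ms=3/2b +330.882ms=3/4b
3) 992.647ms=9/4b +330.882ms=3/4b
4) 1323.529ms=3b +661.765ms=3/2b
5) 1985.294ms=9/2b +330.882ms=3/4b
6) 2316.176ms=21/4b +330.882ms=3/4b
7) 2647.059ms=6b +441.176ms=1b
8) 3088.235ms=7b +441.176ms=1b
9) 3529.412ms=8b +441.176ms=1b
10) 3970.588ms=9b +189.076ms=3/7b
11) 4159.664ms=66/7b +189.076ms=3/7b
12) 4348.739ms=69/7b +189.076ms=3/7b
13) 4537.815ms=72/7b +378.151ms=6/7b
14) 4915.966ms=78/7b +189.076ms=3/7b
15) 5105.042ms=81/7b +189.076ms=3/7b
Σ=12b of 12 (136bpm 3/8) — PASS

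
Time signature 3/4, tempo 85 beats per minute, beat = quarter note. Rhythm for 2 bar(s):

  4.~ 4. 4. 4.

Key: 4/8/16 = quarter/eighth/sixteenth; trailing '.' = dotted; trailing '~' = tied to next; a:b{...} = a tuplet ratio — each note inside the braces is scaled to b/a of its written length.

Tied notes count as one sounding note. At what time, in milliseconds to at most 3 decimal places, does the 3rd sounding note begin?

1. 0.0ms @ 0 + 2117.647ms (3)
2. 2117.647ms @ 3 + 1058.824ms (3/2)
3. 3176.471ms @ 9/2 + 1058.824ms (3/2)

note 3 onset = 9/2b = 3176.471ms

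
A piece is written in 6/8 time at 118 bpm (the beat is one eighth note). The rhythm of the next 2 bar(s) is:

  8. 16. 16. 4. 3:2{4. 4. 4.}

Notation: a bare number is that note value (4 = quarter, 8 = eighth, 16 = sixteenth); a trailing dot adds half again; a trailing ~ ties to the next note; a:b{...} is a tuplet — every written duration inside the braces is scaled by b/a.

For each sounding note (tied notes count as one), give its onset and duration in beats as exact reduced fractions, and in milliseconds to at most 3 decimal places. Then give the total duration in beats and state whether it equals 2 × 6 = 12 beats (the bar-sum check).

1) 0.0ms=0b +762.712ms=3/2b
2) 762.712ms=3/2b +381.356ms=3/4b
3) 1144.068ms=9/4b +381.356ms=3/4b
4) 1525.424ms=3b +1525.424ms=3b
5) 3050.847ms=6b +1016.949ms=2b
6) 4067.797ms=8b +1016.949ms=2b
7) 5084.746ms=10b +1016.949ms=2b
Σ=12b of 12 (118bpm 6/8) — PASS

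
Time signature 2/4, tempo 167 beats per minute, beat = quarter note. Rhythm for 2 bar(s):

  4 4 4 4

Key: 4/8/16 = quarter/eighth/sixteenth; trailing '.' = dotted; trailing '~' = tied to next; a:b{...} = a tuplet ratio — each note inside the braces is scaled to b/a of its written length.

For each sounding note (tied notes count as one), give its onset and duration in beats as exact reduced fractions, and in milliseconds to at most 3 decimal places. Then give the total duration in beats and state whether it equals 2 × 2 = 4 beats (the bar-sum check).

1) 0.0ms=0b +359.281ms=1b
2) 359.281ms=1b +359.281ms=1b
3) 718.563ms=2b +359.281ms=1b
4) 1077.844ms=3b +359.281ms=1b
Σ=4b of 4 (167bpm 2/4) — PASS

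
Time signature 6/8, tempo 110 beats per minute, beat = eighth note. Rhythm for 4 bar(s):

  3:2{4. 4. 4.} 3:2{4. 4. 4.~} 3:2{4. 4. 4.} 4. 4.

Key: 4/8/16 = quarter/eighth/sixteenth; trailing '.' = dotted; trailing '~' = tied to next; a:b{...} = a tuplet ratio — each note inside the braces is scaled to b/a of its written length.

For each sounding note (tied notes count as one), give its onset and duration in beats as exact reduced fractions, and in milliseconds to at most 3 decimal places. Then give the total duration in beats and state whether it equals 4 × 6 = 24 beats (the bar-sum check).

1) 0.0ms=0b +1090.909ms=2b
2) 1090.909ms=2b +1090.909ms=2b
3) 2181.818ms=4b +1090.909ms=2b
4) 3272.727ms=6b +1090.909ms=2b
5) 4363.636ms=8b +1090.909ms=2b
6) 5454.545ms=10b +2181.818ms=4b
7) 7636.364ms=14b +1090.909ms=2b
8) 8727.273ms=16b +1090.909ms=2b
9) 9818.182ms=18b +1636.364ms=3b
10) 11454.545ms=21b +1636.364ms=3b
Σ=24b of 24 (110bpm 6/8) — PASS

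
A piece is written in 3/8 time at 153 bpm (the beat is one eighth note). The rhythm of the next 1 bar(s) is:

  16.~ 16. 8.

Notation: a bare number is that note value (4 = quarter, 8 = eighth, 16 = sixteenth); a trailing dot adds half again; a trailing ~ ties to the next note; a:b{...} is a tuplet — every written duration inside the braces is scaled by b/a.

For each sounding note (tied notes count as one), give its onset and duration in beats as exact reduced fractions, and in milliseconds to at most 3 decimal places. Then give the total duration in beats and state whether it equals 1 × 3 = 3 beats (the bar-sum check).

1) 0.0ms=0b +588.235ms=3/2b
2) 588.235ms=3/2b +588.235ms=3/2b
Σ=3b of 3 (153bpm 3/8) — PASS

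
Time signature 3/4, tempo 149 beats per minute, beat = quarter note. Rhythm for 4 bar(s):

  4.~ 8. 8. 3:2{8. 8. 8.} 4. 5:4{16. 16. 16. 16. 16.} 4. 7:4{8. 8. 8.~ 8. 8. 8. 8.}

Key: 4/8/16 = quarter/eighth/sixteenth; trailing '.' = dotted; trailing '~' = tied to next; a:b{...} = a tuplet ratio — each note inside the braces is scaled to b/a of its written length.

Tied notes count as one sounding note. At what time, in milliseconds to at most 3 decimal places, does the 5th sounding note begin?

note 5 onset = 4b = 1610.738ms

1. 0.0ms @ 0 + 906.04ms (9/4)
2. 906.04ms @ 9/4 + 302.013ms (3/4)
3. 1208.054ms @ 3 + 201.342ms (1/2)
4. 1409.396ms @ 7/2 + 201.342ms (1/2)
5. 1610.738ms @ 4 + 201.342ms (1/2)
6. 1812.081ms @ 9/2 + 604.027ms (3/2)
7. 2416.107ms @ 6 + 120.805ms (3/10)
8. 2536.913ms @ 63/10 + 120.805ms (3/10)
9. 2657.718ms @ 33/5 + 120.805ms (3/10)
10. 2778.523ms @ 69/10 + 120.805ms (3/10)
11. 2899.329ms @ 36/5 + 120.805ms (3/10)
12. 3020.134ms @ 15/2 + 604.027ms (3/2)
13. 3624.161ms @ 9 + 172.579ms (3/7)
14. 3796.74ms @ 66/7 + 172.579ms (3/7)
15. 3969.319ms @ 69/7 + 345.158ms (6/7)
16. 4314.477ms @ 75/7 + 172.579ms (3/7)
17. 4487.057ms @ 78/7 + 172.579ms (3/7)
18. 4659.636ms @ 81/7 + 172.579ms (3/7)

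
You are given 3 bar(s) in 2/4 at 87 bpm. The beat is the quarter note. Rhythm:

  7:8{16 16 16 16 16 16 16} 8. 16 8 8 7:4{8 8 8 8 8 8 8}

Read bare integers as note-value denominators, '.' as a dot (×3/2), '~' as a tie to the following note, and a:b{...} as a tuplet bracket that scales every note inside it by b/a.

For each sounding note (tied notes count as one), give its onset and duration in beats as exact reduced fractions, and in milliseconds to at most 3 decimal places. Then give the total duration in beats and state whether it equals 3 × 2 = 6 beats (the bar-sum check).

1) 0.0ms=0b +197.044ms=2/7b
2) 197.044ms=2/7b +197.044ms=2/7b
3) 394.089ms=4/7b +197.044ms=2/7b
4) 591.133ms=6/7b +197.044ms=2/7b
5) 788.177ms=8/7b +197.044ms=2/7b
6) 985.222ms=10/7b +197.044ms=2/7b
7) 1182.266ms=12/7b +197.044ms=2/7b
8) 1379.31ms=2b +517.241ms=3/4b
9) 1896.552ms=11/4b +172.414ms=1/4b
10) 2068.966ms=3b +344.828ms=1/2b
11) 2413.793ms=7/2b +344.828ms=1/2b
12) 2758.621ms=4b +197.044ms=2/7b
13) 2955.665ms=30/7b +197.044ms=2/7b
14) 3152.709ms=32/7b +197.044ms=2/7b
15) 3349.754ms=34/7b +197.044ms=2/7b
16) 3546.798ms=36/7b +197.044ms=2/7b
17) 3743.842ms=38/7b +197.044ms=2/7b
18) 3940.887ms=40/7b +197.044ms=2/7b
Σ=6b of 6 (87bpm 2/4) — PASS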